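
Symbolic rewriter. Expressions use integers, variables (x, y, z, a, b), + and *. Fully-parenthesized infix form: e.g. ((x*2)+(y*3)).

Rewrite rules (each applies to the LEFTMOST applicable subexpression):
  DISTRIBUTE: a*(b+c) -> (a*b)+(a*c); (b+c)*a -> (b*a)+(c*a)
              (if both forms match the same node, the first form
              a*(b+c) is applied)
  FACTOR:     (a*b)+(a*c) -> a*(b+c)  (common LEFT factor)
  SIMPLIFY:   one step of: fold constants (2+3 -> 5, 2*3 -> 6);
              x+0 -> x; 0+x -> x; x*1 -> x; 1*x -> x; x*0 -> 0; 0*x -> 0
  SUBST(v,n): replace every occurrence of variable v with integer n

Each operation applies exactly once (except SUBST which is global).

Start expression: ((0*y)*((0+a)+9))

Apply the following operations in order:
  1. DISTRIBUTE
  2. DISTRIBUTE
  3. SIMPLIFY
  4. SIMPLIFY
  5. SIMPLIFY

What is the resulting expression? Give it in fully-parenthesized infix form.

Answer: ((0*a)+((0*y)*9))

Derivation:
Start: ((0*y)*((0+a)+9))
Apply DISTRIBUTE at root (target: ((0*y)*((0+a)+9))): ((0*y)*((0+a)+9)) -> (((0*y)*(0+a))+((0*y)*9))
Apply DISTRIBUTE at L (target: ((0*y)*(0+a))): (((0*y)*(0+a))+((0*y)*9)) -> ((((0*y)*0)+((0*y)*a))+((0*y)*9))
Apply SIMPLIFY at LL (target: ((0*y)*0)): ((((0*y)*0)+((0*y)*a))+((0*y)*9)) -> ((0+((0*y)*a))+((0*y)*9))
Apply SIMPLIFY at L (target: (0+((0*y)*a))): ((0+((0*y)*a))+((0*y)*9)) -> (((0*y)*a)+((0*y)*9))
Apply SIMPLIFY at LL (target: (0*y)): (((0*y)*a)+((0*y)*9)) -> ((0*a)+((0*y)*9))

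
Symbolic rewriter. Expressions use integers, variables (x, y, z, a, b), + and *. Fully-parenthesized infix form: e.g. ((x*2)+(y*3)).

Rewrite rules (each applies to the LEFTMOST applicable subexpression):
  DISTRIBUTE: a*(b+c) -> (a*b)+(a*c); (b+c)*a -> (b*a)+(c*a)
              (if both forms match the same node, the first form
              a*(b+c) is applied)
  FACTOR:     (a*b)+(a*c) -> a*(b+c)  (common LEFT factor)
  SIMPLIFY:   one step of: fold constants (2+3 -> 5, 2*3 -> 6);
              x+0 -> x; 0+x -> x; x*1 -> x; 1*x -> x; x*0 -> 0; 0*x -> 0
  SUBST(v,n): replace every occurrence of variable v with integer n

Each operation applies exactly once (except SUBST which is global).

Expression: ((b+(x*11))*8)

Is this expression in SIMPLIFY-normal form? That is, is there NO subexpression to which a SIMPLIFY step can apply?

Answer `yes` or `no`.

Expression: ((b+(x*11))*8)
Scanning for simplifiable subexpressions (pre-order)...
  at root: ((b+(x*11))*8) (not simplifiable)
  at L: (b+(x*11)) (not simplifiable)
  at LR: (x*11) (not simplifiable)
Result: no simplifiable subexpression found -> normal form.

Answer: yes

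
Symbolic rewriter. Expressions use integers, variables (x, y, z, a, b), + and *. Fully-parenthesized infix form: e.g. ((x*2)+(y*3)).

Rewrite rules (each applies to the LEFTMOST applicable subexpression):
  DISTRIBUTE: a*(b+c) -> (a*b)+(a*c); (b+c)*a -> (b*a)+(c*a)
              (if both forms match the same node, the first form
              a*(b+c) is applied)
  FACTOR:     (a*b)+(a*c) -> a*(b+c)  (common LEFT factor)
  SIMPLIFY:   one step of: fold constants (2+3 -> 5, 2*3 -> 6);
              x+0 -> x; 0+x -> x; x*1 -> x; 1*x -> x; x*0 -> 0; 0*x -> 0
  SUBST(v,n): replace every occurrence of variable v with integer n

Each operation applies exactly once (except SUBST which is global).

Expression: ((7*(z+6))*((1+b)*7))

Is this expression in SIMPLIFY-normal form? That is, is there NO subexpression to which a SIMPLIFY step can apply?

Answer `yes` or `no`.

Expression: ((7*(z+6))*((1+b)*7))
Scanning for simplifiable subexpressions (pre-order)...
  at root: ((7*(z+6))*((1+b)*7)) (not simplifiable)
  at L: (7*(z+6)) (not simplifiable)
  at LR: (z+6) (not simplifiable)
  at R: ((1+b)*7) (not simplifiable)
  at RL: (1+b) (not simplifiable)
Result: no simplifiable subexpression found -> normal form.

Answer: yes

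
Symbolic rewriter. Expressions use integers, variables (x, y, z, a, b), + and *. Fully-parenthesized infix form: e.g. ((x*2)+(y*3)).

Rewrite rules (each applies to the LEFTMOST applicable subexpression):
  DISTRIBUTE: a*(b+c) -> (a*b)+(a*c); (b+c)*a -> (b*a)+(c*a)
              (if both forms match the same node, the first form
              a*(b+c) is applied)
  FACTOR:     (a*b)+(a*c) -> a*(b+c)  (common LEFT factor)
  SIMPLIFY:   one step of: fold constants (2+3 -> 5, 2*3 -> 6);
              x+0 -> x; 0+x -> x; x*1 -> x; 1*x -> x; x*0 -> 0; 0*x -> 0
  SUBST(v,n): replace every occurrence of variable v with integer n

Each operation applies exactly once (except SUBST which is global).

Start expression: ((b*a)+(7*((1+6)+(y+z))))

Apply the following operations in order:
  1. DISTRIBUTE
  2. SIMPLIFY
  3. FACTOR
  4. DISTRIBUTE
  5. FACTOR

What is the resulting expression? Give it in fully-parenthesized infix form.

Answer: ((b*a)+(7*(7+(y+z))))

Derivation:
Start: ((b*a)+(7*((1+6)+(y+z))))
Apply DISTRIBUTE at R (target: (7*((1+6)+(y+z)))): ((b*a)+(7*((1+6)+(y+z)))) -> ((b*a)+((7*(1+6))+(7*(y+z))))
Apply SIMPLIFY at RLR (target: (1+6)): ((b*a)+((7*(1+6))+(7*(y+z)))) -> ((b*a)+((7*7)+(7*(y+z))))
Apply FACTOR at R (target: ((7*7)+(7*(y+z)))): ((b*a)+((7*7)+(7*(y+z)))) -> ((b*a)+(7*(7+(y+z))))
Apply DISTRIBUTE at R (target: (7*(7+(y+z)))): ((b*a)+(7*(7+(y+z)))) -> ((b*a)+((7*7)+(7*(y+z))))
Apply FACTOR at R (target: ((7*7)+(7*(y+z)))): ((b*a)+((7*7)+(7*(y+z)))) -> ((b*a)+(7*(7+(y+z))))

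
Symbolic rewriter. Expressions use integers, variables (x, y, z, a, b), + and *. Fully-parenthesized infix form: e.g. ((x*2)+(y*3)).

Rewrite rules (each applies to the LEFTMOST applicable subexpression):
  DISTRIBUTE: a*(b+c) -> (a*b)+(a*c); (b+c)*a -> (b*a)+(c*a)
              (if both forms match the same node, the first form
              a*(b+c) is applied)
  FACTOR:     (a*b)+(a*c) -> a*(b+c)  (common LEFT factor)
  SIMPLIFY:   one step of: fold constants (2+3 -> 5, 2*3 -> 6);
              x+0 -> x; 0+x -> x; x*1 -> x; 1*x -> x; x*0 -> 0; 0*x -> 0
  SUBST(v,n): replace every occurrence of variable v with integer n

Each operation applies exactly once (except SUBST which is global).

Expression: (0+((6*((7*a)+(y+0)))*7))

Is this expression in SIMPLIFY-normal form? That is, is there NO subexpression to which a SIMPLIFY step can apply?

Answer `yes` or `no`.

Expression: (0+((6*((7*a)+(y+0)))*7))
Scanning for simplifiable subexpressions (pre-order)...
  at root: (0+((6*((7*a)+(y+0)))*7)) (SIMPLIFIABLE)
  at R: ((6*((7*a)+(y+0)))*7) (not simplifiable)
  at RL: (6*((7*a)+(y+0))) (not simplifiable)
  at RLR: ((7*a)+(y+0)) (not simplifiable)
  at RLRL: (7*a) (not simplifiable)
  at RLRR: (y+0) (SIMPLIFIABLE)
Found simplifiable subexpr at path root: (0+((6*((7*a)+(y+0)))*7))
One SIMPLIFY step would give: ((6*((7*a)+(y+0)))*7)
-> NOT in normal form.

Answer: no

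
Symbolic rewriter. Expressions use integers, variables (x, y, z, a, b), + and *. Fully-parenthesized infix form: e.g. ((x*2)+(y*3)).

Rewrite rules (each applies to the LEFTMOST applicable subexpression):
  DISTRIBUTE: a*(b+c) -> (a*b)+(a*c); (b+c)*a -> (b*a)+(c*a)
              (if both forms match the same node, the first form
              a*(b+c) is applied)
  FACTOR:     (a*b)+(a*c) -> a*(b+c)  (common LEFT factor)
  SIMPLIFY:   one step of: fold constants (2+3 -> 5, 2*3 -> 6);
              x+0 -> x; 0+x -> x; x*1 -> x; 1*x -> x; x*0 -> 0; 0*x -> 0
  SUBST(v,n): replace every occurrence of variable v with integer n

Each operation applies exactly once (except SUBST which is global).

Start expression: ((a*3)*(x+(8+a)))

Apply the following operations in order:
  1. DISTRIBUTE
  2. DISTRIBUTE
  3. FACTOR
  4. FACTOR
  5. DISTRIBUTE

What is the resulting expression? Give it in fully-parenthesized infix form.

Answer: (((a*3)*x)+((a*3)*(8+a)))

Derivation:
Start: ((a*3)*(x+(8+a)))
Apply DISTRIBUTE at root (target: ((a*3)*(x+(8+a)))): ((a*3)*(x+(8+a))) -> (((a*3)*x)+((a*3)*(8+a)))
Apply DISTRIBUTE at R (target: ((a*3)*(8+a))): (((a*3)*x)+((a*3)*(8+a))) -> (((a*3)*x)+(((a*3)*8)+((a*3)*a)))
Apply FACTOR at R (target: (((a*3)*8)+((a*3)*a))): (((a*3)*x)+(((a*3)*8)+((a*3)*a))) -> (((a*3)*x)+((a*3)*(8+a)))
Apply FACTOR at root (target: (((a*3)*x)+((a*3)*(8+a)))): (((a*3)*x)+((a*3)*(8+a))) -> ((a*3)*(x+(8+a)))
Apply DISTRIBUTE at root (target: ((a*3)*(x+(8+a)))): ((a*3)*(x+(8+a))) -> (((a*3)*x)+((a*3)*(8+a)))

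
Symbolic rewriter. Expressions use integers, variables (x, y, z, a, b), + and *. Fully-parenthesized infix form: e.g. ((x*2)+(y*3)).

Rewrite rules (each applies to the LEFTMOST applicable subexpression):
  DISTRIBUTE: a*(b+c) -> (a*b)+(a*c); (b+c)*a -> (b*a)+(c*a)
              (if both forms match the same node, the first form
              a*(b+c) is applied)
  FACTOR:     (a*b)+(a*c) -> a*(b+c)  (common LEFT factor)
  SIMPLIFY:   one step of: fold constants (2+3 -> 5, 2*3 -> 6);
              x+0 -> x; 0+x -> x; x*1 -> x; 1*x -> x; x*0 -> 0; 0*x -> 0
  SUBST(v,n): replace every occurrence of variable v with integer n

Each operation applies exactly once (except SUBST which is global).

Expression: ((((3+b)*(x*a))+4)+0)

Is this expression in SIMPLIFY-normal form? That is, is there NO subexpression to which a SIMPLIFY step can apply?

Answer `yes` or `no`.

Answer: no

Derivation:
Expression: ((((3+b)*(x*a))+4)+0)
Scanning for simplifiable subexpressions (pre-order)...
  at root: ((((3+b)*(x*a))+4)+0) (SIMPLIFIABLE)
  at L: (((3+b)*(x*a))+4) (not simplifiable)
  at LL: ((3+b)*(x*a)) (not simplifiable)
  at LLL: (3+b) (not simplifiable)
  at LLR: (x*a) (not simplifiable)
Found simplifiable subexpr at path root: ((((3+b)*(x*a))+4)+0)
One SIMPLIFY step would give: (((3+b)*(x*a))+4)
-> NOT in normal form.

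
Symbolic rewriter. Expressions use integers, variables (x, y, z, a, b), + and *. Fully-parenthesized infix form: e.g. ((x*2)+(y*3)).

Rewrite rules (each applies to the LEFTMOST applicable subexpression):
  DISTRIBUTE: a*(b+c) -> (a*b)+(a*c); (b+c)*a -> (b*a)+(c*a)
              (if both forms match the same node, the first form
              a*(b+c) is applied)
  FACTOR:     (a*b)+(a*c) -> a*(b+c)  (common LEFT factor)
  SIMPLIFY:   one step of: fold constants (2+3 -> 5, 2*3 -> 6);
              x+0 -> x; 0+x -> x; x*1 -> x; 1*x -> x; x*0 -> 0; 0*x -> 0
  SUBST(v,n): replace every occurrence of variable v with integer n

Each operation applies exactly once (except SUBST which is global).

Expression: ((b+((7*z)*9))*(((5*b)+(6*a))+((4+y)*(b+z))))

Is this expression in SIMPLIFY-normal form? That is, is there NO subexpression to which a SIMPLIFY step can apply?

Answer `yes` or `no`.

Expression: ((b+((7*z)*9))*(((5*b)+(6*a))+((4+y)*(b+z))))
Scanning for simplifiable subexpressions (pre-order)...
  at root: ((b+((7*z)*9))*(((5*b)+(6*a))+((4+y)*(b+z)))) (not simplifiable)
  at L: (b+((7*z)*9)) (not simplifiable)
  at LR: ((7*z)*9) (not simplifiable)
  at LRL: (7*z) (not simplifiable)
  at R: (((5*b)+(6*a))+((4+y)*(b+z))) (not simplifiable)
  at RL: ((5*b)+(6*a)) (not simplifiable)
  at RLL: (5*b) (not simplifiable)
  at RLR: (6*a) (not simplifiable)
  at RR: ((4+y)*(b+z)) (not simplifiable)
  at RRL: (4+y) (not simplifiable)
  at RRR: (b+z) (not simplifiable)
Result: no simplifiable subexpression found -> normal form.

Answer: yes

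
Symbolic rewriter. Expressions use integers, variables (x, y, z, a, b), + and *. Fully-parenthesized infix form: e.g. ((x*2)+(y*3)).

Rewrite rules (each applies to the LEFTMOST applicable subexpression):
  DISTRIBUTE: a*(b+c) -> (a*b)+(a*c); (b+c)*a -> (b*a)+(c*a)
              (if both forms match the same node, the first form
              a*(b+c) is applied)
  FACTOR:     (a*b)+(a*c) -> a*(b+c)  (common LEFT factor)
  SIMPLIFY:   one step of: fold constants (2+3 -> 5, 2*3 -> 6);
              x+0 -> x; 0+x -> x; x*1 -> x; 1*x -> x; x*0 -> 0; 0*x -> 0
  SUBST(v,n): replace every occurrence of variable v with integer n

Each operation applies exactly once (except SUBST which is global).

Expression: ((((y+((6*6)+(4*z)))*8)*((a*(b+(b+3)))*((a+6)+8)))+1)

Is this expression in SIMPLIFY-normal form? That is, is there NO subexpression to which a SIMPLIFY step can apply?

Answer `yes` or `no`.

Expression: ((((y+((6*6)+(4*z)))*8)*((a*(b+(b+3)))*((a+6)+8)))+1)
Scanning for simplifiable subexpressions (pre-order)...
  at root: ((((y+((6*6)+(4*z)))*8)*((a*(b+(b+3)))*((a+6)+8)))+1) (not simplifiable)
  at L: (((y+((6*6)+(4*z)))*8)*((a*(b+(b+3)))*((a+6)+8))) (not simplifiable)
  at LL: ((y+((6*6)+(4*z)))*8) (not simplifiable)
  at LLL: (y+((6*6)+(4*z))) (not simplifiable)
  at LLLR: ((6*6)+(4*z)) (not simplifiable)
  at LLLRL: (6*6) (SIMPLIFIABLE)
  at LLLRR: (4*z) (not simplifiable)
  at LR: ((a*(b+(b+3)))*((a+6)+8)) (not simplifiable)
  at LRL: (a*(b+(b+3))) (not simplifiable)
  at LRLR: (b+(b+3)) (not simplifiable)
  at LRLRR: (b+3) (not simplifiable)
  at LRR: ((a+6)+8) (not simplifiable)
  at LRRL: (a+6) (not simplifiable)
Found simplifiable subexpr at path LLLRL: (6*6)
One SIMPLIFY step would give: ((((y+(36+(4*z)))*8)*((a*(b+(b+3)))*((a+6)+8)))+1)
-> NOT in normal form.

Answer: no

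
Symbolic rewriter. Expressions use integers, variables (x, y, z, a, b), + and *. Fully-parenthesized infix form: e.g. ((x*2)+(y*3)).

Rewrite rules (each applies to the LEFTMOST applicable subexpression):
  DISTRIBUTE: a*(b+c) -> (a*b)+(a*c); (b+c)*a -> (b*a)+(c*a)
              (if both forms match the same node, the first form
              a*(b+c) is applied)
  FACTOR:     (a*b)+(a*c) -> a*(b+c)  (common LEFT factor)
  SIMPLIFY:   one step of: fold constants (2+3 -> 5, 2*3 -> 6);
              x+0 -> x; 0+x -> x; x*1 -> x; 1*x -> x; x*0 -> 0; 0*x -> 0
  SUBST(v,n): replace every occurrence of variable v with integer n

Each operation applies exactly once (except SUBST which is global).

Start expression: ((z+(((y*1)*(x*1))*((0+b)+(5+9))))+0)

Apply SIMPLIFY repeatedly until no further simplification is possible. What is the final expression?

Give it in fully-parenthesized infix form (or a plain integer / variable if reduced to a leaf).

Start: ((z+(((y*1)*(x*1))*((0+b)+(5+9))))+0)
Step 1: at root: ((z+(((y*1)*(x*1))*((0+b)+(5+9))))+0) -> (z+(((y*1)*(x*1))*((0+b)+(5+9)))); overall: ((z+(((y*1)*(x*1))*((0+b)+(5+9))))+0) -> (z+(((y*1)*(x*1))*((0+b)+(5+9))))
Step 2: at RLL: (y*1) -> y; overall: (z+(((y*1)*(x*1))*((0+b)+(5+9)))) -> (z+((y*(x*1))*((0+b)+(5+9))))
Step 3: at RLR: (x*1) -> x; overall: (z+((y*(x*1))*((0+b)+(5+9)))) -> (z+((y*x)*((0+b)+(5+9))))
Step 4: at RRL: (0+b) -> b; overall: (z+((y*x)*((0+b)+(5+9)))) -> (z+((y*x)*(b+(5+9))))
Step 5: at RRR: (5+9) -> 14; overall: (z+((y*x)*(b+(5+9)))) -> (z+((y*x)*(b+14)))
Fixed point: (z+((y*x)*(b+14)))

Answer: (z+((y*x)*(b+14)))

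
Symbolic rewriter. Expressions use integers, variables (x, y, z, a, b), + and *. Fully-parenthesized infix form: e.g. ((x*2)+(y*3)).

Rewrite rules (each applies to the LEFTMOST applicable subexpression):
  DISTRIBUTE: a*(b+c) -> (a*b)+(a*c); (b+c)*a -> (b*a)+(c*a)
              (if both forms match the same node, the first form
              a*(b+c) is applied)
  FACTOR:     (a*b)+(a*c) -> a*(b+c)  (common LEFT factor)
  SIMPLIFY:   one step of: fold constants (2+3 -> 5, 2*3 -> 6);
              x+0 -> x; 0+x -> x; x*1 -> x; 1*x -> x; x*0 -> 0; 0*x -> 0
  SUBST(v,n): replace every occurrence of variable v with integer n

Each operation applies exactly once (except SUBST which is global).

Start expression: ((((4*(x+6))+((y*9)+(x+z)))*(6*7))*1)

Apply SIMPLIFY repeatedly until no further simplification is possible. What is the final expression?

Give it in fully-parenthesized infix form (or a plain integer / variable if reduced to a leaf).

Start: ((((4*(x+6))+((y*9)+(x+z)))*(6*7))*1)
Step 1: at root: ((((4*(x+6))+((y*9)+(x+z)))*(6*7))*1) -> (((4*(x+6))+((y*9)+(x+z)))*(6*7)); overall: ((((4*(x+6))+((y*9)+(x+z)))*(6*7))*1) -> (((4*(x+6))+((y*9)+(x+z)))*(6*7))
Step 2: at R: (6*7) -> 42; overall: (((4*(x+6))+((y*9)+(x+z)))*(6*7)) -> (((4*(x+6))+((y*9)+(x+z)))*42)
Fixed point: (((4*(x+6))+((y*9)+(x+z)))*42)

Answer: (((4*(x+6))+((y*9)+(x+z)))*42)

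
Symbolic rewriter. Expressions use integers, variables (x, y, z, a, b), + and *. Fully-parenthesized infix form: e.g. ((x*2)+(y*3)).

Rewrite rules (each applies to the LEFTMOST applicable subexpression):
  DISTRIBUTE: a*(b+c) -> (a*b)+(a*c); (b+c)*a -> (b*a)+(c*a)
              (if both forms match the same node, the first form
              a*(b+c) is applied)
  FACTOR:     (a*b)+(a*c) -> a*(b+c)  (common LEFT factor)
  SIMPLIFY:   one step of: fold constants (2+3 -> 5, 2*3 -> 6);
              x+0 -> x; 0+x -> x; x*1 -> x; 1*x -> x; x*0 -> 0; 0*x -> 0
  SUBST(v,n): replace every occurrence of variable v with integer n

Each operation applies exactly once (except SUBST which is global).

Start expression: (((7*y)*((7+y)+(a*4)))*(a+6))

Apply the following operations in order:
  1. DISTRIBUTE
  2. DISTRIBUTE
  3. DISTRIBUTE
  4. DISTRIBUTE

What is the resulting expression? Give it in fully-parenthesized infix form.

Answer: ((((((7*y)*7)+((7*y)*y))*a)+(((7*y)*(a*4))*a))+(((7*y)*((7+y)+(a*4)))*6))

Derivation:
Start: (((7*y)*((7+y)+(a*4)))*(a+6))
Apply DISTRIBUTE at root (target: (((7*y)*((7+y)+(a*4)))*(a+6))): (((7*y)*((7+y)+(a*4)))*(a+6)) -> ((((7*y)*((7+y)+(a*4)))*a)+(((7*y)*((7+y)+(a*4)))*6))
Apply DISTRIBUTE at LL (target: ((7*y)*((7+y)+(a*4)))): ((((7*y)*((7+y)+(a*4)))*a)+(((7*y)*((7+y)+(a*4)))*6)) -> (((((7*y)*(7+y))+((7*y)*(a*4)))*a)+(((7*y)*((7+y)+(a*4)))*6))
Apply DISTRIBUTE at L (target: ((((7*y)*(7+y))+((7*y)*(a*4)))*a)): (((((7*y)*(7+y))+((7*y)*(a*4)))*a)+(((7*y)*((7+y)+(a*4)))*6)) -> (((((7*y)*(7+y))*a)+(((7*y)*(a*4))*a))+(((7*y)*((7+y)+(a*4)))*6))
Apply DISTRIBUTE at LLL (target: ((7*y)*(7+y))): (((((7*y)*(7+y))*a)+(((7*y)*(a*4))*a))+(((7*y)*((7+y)+(a*4)))*6)) -> ((((((7*y)*7)+((7*y)*y))*a)+(((7*y)*(a*4))*a))+(((7*y)*((7+y)+(a*4)))*6))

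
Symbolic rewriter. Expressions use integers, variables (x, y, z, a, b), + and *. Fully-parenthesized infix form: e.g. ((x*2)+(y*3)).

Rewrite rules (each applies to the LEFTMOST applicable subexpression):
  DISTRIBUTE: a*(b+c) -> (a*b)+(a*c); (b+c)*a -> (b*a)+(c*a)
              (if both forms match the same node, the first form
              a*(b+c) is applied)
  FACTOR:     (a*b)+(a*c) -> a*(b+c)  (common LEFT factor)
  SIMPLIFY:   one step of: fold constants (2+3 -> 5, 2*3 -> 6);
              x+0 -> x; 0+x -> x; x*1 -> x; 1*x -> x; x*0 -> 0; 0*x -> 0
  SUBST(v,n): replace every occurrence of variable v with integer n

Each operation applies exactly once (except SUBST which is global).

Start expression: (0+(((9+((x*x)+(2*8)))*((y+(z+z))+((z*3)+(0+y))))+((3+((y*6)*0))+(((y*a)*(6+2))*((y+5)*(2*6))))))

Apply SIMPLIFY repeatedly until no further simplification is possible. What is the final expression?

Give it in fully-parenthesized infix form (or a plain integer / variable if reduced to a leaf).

Start: (0+(((9+((x*x)+(2*8)))*((y+(z+z))+((z*3)+(0+y))))+((3+((y*6)*0))+(((y*a)*(6+2))*((y+5)*(2*6))))))
Step 1: at root: (0+(((9+((x*x)+(2*8)))*((y+(z+z))+((z*3)+(0+y))))+((3+((y*6)*0))+(((y*a)*(6+2))*((y+5)*(2*6)))))) -> (((9+((x*x)+(2*8)))*((y+(z+z))+((z*3)+(0+y))))+((3+((y*6)*0))+(((y*a)*(6+2))*((y+5)*(2*6))))); overall: (0+(((9+((x*x)+(2*8)))*((y+(z+z))+((z*3)+(0+y))))+((3+((y*6)*0))+(((y*a)*(6+2))*((y+5)*(2*6)))))) -> (((9+((x*x)+(2*8)))*((y+(z+z))+((z*3)+(0+y))))+((3+((y*6)*0))+(((y*a)*(6+2))*((y+5)*(2*6)))))
Step 2: at LLRR: (2*8) -> 16; overall: (((9+((x*x)+(2*8)))*((y+(z+z))+((z*3)+(0+y))))+((3+((y*6)*0))+(((y*a)*(6+2))*((y+5)*(2*6))))) -> (((9+((x*x)+16))*((y+(z+z))+((z*3)+(0+y))))+((3+((y*6)*0))+(((y*a)*(6+2))*((y+5)*(2*6)))))
Step 3: at LRRR: (0+y) -> y; overall: (((9+((x*x)+16))*((y+(z+z))+((z*3)+(0+y))))+((3+((y*6)*0))+(((y*a)*(6+2))*((y+5)*(2*6))))) -> (((9+((x*x)+16))*((y+(z+z))+((z*3)+y)))+((3+((y*6)*0))+(((y*a)*(6+2))*((y+5)*(2*6)))))
Step 4: at RLR: ((y*6)*0) -> 0; overall: (((9+((x*x)+16))*((y+(z+z))+((z*3)+y)))+((3+((y*6)*0))+(((y*a)*(6+2))*((y+5)*(2*6))))) -> (((9+((x*x)+16))*((y+(z+z))+((z*3)+y)))+((3+0)+(((y*a)*(6+2))*((y+5)*(2*6)))))
Step 5: at RL: (3+0) -> 3; overall: (((9+((x*x)+16))*((y+(z+z))+((z*3)+y)))+((3+0)+(((y*a)*(6+2))*((y+5)*(2*6))))) -> (((9+((x*x)+16))*((y+(z+z))+((z*3)+y)))+(3+(((y*a)*(6+2))*((y+5)*(2*6)))))
Step 6: at RRLR: (6+2) -> 8; overall: (((9+((x*x)+16))*((y+(z+z))+((z*3)+y)))+(3+(((y*a)*(6+2))*((y+5)*(2*6))))) -> (((9+((x*x)+16))*((y+(z+z))+((z*3)+y)))+(3+(((y*a)*8)*((y+5)*(2*6)))))
Step 7: at RRRR: (2*6) -> 12; overall: (((9+((x*x)+16))*((y+(z+z))+((z*3)+y)))+(3+(((y*a)*8)*((y+5)*(2*6))))) -> (((9+((x*x)+16))*((y+(z+z))+((z*3)+y)))+(3+(((y*a)*8)*((y+5)*12))))
Fixed point: (((9+((x*x)+16))*((y+(z+z))+((z*3)+y)))+(3+(((y*a)*8)*((y+5)*12))))

Answer: (((9+((x*x)+16))*((y+(z+z))+((z*3)+y)))+(3+(((y*a)*8)*((y+5)*12))))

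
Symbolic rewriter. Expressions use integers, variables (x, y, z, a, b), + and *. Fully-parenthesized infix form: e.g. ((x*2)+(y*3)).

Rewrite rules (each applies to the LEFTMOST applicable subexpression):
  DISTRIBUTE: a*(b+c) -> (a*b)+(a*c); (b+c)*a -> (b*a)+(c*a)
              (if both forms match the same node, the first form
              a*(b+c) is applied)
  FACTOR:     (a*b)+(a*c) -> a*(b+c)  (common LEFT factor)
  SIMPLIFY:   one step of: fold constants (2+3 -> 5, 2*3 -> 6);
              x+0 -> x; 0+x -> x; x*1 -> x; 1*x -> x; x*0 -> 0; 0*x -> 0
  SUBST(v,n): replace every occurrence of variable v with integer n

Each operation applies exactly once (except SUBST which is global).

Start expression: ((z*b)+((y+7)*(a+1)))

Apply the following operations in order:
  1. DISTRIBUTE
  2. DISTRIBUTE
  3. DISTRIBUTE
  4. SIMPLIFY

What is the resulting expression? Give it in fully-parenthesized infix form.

Answer: ((z*b)+(((y*a)+(7*a))+(y+(7*1))))

Derivation:
Start: ((z*b)+((y+7)*(a+1)))
Apply DISTRIBUTE at R (target: ((y+7)*(a+1))): ((z*b)+((y+7)*(a+1))) -> ((z*b)+(((y+7)*a)+((y+7)*1)))
Apply DISTRIBUTE at RL (target: ((y+7)*a)): ((z*b)+(((y+7)*a)+((y+7)*1))) -> ((z*b)+(((y*a)+(7*a))+((y+7)*1)))
Apply DISTRIBUTE at RR (target: ((y+7)*1)): ((z*b)+(((y*a)+(7*a))+((y+7)*1))) -> ((z*b)+(((y*a)+(7*a))+((y*1)+(7*1))))
Apply SIMPLIFY at RRL (target: (y*1)): ((z*b)+(((y*a)+(7*a))+((y*1)+(7*1)))) -> ((z*b)+(((y*a)+(7*a))+(y+(7*1))))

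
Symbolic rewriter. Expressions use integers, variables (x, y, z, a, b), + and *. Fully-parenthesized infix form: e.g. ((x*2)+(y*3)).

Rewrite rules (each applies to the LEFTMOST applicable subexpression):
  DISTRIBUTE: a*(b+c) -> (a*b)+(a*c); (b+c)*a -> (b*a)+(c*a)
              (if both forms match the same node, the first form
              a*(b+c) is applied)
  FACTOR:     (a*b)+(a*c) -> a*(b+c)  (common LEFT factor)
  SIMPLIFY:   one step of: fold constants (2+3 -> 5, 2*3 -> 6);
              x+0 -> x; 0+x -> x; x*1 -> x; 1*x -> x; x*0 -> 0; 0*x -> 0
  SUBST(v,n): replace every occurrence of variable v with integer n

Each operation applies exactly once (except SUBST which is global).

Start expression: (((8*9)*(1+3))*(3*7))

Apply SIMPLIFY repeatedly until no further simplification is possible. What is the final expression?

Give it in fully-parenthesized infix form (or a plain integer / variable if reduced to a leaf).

Answer: 6048

Derivation:
Start: (((8*9)*(1+3))*(3*7))
Step 1: at LL: (8*9) -> 72; overall: (((8*9)*(1+3))*(3*7)) -> ((72*(1+3))*(3*7))
Step 2: at LR: (1+3) -> 4; overall: ((72*(1+3))*(3*7)) -> ((72*4)*(3*7))
Step 3: at L: (72*4) -> 288; overall: ((72*4)*(3*7)) -> (288*(3*7))
Step 4: at R: (3*7) -> 21; overall: (288*(3*7)) -> (288*21)
Step 5: at root: (288*21) -> 6048; overall: (288*21) -> 6048
Fixed point: 6048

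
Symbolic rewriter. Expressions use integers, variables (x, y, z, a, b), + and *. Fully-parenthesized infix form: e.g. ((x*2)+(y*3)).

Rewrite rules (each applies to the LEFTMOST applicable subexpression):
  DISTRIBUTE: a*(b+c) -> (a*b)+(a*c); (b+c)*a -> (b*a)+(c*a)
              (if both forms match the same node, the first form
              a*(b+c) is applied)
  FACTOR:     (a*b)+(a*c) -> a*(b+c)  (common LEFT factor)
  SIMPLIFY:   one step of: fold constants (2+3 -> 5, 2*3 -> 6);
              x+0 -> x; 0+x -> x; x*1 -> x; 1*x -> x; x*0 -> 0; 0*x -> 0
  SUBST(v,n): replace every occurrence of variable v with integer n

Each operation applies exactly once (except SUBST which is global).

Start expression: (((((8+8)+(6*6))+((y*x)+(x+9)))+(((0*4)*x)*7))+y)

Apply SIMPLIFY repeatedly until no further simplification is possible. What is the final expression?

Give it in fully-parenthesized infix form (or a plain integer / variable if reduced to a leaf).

Answer: ((52+((y*x)+(x+9)))+y)

Derivation:
Start: (((((8+8)+(6*6))+((y*x)+(x+9)))+(((0*4)*x)*7))+y)
Step 1: at LLLL: (8+8) -> 16; overall: (((((8+8)+(6*6))+((y*x)+(x+9)))+(((0*4)*x)*7))+y) -> ((((16+(6*6))+((y*x)+(x+9)))+(((0*4)*x)*7))+y)
Step 2: at LLLR: (6*6) -> 36; overall: ((((16+(6*6))+((y*x)+(x+9)))+(((0*4)*x)*7))+y) -> ((((16+36)+((y*x)+(x+9)))+(((0*4)*x)*7))+y)
Step 3: at LLL: (16+36) -> 52; overall: ((((16+36)+((y*x)+(x+9)))+(((0*4)*x)*7))+y) -> (((52+((y*x)+(x+9)))+(((0*4)*x)*7))+y)
Step 4: at LRLL: (0*4) -> 0; overall: (((52+((y*x)+(x+9)))+(((0*4)*x)*7))+y) -> (((52+((y*x)+(x+9)))+((0*x)*7))+y)
Step 5: at LRL: (0*x) -> 0; overall: (((52+((y*x)+(x+9)))+((0*x)*7))+y) -> (((52+((y*x)+(x+9)))+(0*7))+y)
Step 6: at LR: (0*7) -> 0; overall: (((52+((y*x)+(x+9)))+(0*7))+y) -> (((52+((y*x)+(x+9)))+0)+y)
Step 7: at L: ((52+((y*x)+(x+9)))+0) -> (52+((y*x)+(x+9))); overall: (((52+((y*x)+(x+9)))+0)+y) -> ((52+((y*x)+(x+9)))+y)
Fixed point: ((52+((y*x)+(x+9)))+y)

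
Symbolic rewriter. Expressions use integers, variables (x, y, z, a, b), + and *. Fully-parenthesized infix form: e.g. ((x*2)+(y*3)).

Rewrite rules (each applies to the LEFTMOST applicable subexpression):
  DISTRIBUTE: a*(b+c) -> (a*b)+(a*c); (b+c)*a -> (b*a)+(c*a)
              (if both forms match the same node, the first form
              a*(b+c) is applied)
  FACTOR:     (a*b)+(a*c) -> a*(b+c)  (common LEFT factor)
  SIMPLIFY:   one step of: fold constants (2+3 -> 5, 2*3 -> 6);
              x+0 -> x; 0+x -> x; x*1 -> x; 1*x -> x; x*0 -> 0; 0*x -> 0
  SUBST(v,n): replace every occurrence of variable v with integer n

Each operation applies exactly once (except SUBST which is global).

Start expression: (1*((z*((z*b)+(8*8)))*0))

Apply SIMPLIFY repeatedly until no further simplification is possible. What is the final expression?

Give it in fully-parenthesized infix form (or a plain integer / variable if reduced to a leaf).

Start: (1*((z*((z*b)+(8*8)))*0))
Step 1: at root: (1*((z*((z*b)+(8*8)))*0)) -> ((z*((z*b)+(8*8)))*0); overall: (1*((z*((z*b)+(8*8)))*0)) -> ((z*((z*b)+(8*8)))*0)
Step 2: at root: ((z*((z*b)+(8*8)))*0) -> 0; overall: ((z*((z*b)+(8*8)))*0) -> 0
Fixed point: 0

Answer: 0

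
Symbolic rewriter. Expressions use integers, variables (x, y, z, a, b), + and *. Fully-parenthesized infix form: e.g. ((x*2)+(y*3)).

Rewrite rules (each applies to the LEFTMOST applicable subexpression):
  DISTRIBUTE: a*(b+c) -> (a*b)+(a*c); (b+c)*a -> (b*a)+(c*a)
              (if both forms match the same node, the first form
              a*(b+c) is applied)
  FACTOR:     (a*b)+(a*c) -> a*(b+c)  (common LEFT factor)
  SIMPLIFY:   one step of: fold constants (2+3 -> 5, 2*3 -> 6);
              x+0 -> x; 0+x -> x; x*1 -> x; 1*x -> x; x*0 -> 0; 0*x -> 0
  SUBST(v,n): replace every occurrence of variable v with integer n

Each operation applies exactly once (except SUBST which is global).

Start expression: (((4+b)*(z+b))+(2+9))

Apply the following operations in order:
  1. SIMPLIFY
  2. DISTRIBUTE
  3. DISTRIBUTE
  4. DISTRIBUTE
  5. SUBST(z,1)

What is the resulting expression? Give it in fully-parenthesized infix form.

Start: (((4+b)*(z+b))+(2+9))
Apply SIMPLIFY at R (target: (2+9)): (((4+b)*(z+b))+(2+9)) -> (((4+b)*(z+b))+11)
Apply DISTRIBUTE at L (target: ((4+b)*(z+b))): (((4+b)*(z+b))+11) -> ((((4+b)*z)+((4+b)*b))+11)
Apply DISTRIBUTE at LL (target: ((4+b)*z)): ((((4+b)*z)+((4+b)*b))+11) -> ((((4*z)+(b*z))+((4+b)*b))+11)
Apply DISTRIBUTE at LR (target: ((4+b)*b)): ((((4*z)+(b*z))+((4+b)*b))+11) -> ((((4*z)+(b*z))+((4*b)+(b*b)))+11)
Apply SUBST(z,1): ((((4*z)+(b*z))+((4*b)+(b*b)))+11) -> ((((4*1)+(b*1))+((4*b)+(b*b)))+11)

Answer: ((((4*1)+(b*1))+((4*b)+(b*b)))+11)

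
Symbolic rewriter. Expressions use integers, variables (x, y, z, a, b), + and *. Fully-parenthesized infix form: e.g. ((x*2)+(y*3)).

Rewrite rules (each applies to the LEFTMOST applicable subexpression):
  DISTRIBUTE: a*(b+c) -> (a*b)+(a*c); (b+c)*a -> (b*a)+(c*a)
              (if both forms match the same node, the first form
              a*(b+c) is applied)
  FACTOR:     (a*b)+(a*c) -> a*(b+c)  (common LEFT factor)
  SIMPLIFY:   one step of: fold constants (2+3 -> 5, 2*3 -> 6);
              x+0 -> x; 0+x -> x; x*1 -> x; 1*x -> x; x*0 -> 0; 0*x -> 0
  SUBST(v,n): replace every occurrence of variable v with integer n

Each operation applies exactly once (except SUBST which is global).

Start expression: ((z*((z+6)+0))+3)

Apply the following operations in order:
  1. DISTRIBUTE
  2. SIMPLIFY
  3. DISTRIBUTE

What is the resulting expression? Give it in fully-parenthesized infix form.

Start: ((z*((z+6)+0))+3)
Apply DISTRIBUTE at L (target: (z*((z+6)+0))): ((z*((z+6)+0))+3) -> (((z*(z+6))+(z*0))+3)
Apply SIMPLIFY at LR (target: (z*0)): (((z*(z+6))+(z*0))+3) -> (((z*(z+6))+0)+3)
Apply DISTRIBUTE at LL (target: (z*(z+6))): (((z*(z+6))+0)+3) -> ((((z*z)+(z*6))+0)+3)

Answer: ((((z*z)+(z*6))+0)+3)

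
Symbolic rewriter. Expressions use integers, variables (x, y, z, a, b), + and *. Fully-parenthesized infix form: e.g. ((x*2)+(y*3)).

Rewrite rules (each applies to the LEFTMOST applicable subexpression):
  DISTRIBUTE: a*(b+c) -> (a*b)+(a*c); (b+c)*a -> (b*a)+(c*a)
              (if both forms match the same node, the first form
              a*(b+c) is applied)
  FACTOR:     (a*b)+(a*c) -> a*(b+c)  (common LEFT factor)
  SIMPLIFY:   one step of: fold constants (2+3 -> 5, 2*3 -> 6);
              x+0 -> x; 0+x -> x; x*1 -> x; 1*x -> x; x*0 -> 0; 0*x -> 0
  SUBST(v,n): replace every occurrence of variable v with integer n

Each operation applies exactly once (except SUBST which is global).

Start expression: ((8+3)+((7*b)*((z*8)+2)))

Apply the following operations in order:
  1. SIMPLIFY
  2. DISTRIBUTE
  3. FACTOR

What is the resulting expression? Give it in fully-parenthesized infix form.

Start: ((8+3)+((7*b)*((z*8)+2)))
Apply SIMPLIFY at L (target: (8+3)): ((8+3)+((7*b)*((z*8)+2))) -> (11+((7*b)*((z*8)+2)))
Apply DISTRIBUTE at R (target: ((7*b)*((z*8)+2))): (11+((7*b)*((z*8)+2))) -> (11+(((7*b)*(z*8))+((7*b)*2)))
Apply FACTOR at R (target: (((7*b)*(z*8))+((7*b)*2))): (11+(((7*b)*(z*8))+((7*b)*2))) -> (11+((7*b)*((z*8)+2)))

Answer: (11+((7*b)*((z*8)+2)))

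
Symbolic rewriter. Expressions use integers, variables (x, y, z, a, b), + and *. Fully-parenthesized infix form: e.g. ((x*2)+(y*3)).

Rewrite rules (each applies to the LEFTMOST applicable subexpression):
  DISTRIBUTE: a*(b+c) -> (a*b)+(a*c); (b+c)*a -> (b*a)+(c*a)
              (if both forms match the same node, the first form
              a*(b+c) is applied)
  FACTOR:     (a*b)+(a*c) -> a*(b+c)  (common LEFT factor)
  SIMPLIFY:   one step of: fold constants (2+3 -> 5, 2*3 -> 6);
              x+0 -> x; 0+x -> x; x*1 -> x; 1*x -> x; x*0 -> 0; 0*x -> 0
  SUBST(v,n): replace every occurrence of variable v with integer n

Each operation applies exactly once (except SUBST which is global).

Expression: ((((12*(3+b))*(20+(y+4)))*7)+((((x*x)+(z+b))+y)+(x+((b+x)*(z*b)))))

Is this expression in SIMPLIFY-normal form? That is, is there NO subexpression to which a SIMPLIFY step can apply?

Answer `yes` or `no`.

Expression: ((((12*(3+b))*(20+(y+4)))*7)+((((x*x)+(z+b))+y)+(x+((b+x)*(z*b)))))
Scanning for simplifiable subexpressions (pre-order)...
  at root: ((((12*(3+b))*(20+(y+4)))*7)+((((x*x)+(z+b))+y)+(x+((b+x)*(z*b))))) (not simplifiable)
  at L: (((12*(3+b))*(20+(y+4)))*7) (not simplifiable)
  at LL: ((12*(3+b))*(20+(y+4))) (not simplifiable)
  at LLL: (12*(3+b)) (not simplifiable)
  at LLLR: (3+b) (not simplifiable)
  at LLR: (20+(y+4)) (not simplifiable)
  at LLRR: (y+4) (not simplifiable)
  at R: ((((x*x)+(z+b))+y)+(x+((b+x)*(z*b)))) (not simplifiable)
  at RL: (((x*x)+(z+b))+y) (not simplifiable)
  at RLL: ((x*x)+(z+b)) (not simplifiable)
  at RLLL: (x*x) (not simplifiable)
  at RLLR: (z+b) (not simplifiable)
  at RR: (x+((b+x)*(z*b))) (not simplifiable)
  at RRR: ((b+x)*(z*b)) (not simplifiable)
  at RRRL: (b+x) (not simplifiable)
  at RRRR: (z*b) (not simplifiable)
Result: no simplifiable subexpression found -> normal form.

Answer: yes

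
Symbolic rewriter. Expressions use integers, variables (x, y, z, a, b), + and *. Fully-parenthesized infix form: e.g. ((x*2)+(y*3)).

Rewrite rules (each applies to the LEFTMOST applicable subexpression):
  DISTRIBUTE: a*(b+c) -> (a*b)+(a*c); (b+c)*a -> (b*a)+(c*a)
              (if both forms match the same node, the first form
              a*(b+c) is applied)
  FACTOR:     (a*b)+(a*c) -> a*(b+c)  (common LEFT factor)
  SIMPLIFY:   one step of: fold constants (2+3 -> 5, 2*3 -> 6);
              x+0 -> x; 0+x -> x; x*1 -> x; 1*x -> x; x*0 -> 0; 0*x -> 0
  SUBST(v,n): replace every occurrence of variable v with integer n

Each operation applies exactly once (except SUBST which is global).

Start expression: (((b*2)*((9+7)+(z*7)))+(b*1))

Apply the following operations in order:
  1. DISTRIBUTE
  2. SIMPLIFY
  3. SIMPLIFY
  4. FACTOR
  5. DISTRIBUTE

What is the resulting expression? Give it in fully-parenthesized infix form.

Start: (((b*2)*((9+7)+(z*7)))+(b*1))
Apply DISTRIBUTE at L (target: ((b*2)*((9+7)+(z*7)))): (((b*2)*((9+7)+(z*7)))+(b*1)) -> ((((b*2)*(9+7))+((b*2)*(z*7)))+(b*1))
Apply SIMPLIFY at LLR (target: (9+7)): ((((b*2)*(9+7))+((b*2)*(z*7)))+(b*1)) -> ((((b*2)*16)+((b*2)*(z*7)))+(b*1))
Apply SIMPLIFY at R (target: (b*1)): ((((b*2)*16)+((b*2)*(z*7)))+(b*1)) -> ((((b*2)*16)+((b*2)*(z*7)))+b)
Apply FACTOR at L (target: (((b*2)*16)+((b*2)*(z*7)))): ((((b*2)*16)+((b*2)*(z*7)))+b) -> (((b*2)*(16+(z*7)))+b)
Apply DISTRIBUTE at L (target: ((b*2)*(16+(z*7)))): (((b*2)*(16+(z*7)))+b) -> ((((b*2)*16)+((b*2)*(z*7)))+b)

Answer: ((((b*2)*16)+((b*2)*(z*7)))+b)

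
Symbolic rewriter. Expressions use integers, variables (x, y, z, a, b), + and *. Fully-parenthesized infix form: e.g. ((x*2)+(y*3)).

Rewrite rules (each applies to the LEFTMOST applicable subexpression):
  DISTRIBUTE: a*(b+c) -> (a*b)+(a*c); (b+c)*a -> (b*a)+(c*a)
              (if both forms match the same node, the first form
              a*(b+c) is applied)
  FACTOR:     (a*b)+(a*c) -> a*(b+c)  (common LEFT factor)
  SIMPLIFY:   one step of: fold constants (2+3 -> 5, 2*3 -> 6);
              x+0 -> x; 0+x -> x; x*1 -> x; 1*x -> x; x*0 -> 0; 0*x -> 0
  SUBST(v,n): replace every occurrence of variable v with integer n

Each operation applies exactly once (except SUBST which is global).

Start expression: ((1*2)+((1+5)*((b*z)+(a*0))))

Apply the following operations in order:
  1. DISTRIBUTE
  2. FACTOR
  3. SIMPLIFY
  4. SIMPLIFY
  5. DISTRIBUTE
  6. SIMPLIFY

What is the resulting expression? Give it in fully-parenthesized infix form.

Answer: (2+((6*(b*z))+(6*0)))

Derivation:
Start: ((1*2)+((1+5)*((b*z)+(a*0))))
Apply DISTRIBUTE at R (target: ((1+5)*((b*z)+(a*0)))): ((1*2)+((1+5)*((b*z)+(a*0)))) -> ((1*2)+(((1+5)*(b*z))+((1+5)*(a*0))))
Apply FACTOR at R (target: (((1+5)*(b*z))+((1+5)*(a*0)))): ((1*2)+(((1+5)*(b*z))+((1+5)*(a*0)))) -> ((1*2)+((1+5)*((b*z)+(a*0))))
Apply SIMPLIFY at L (target: (1*2)): ((1*2)+((1+5)*((b*z)+(a*0)))) -> (2+((1+5)*((b*z)+(a*0))))
Apply SIMPLIFY at RL (target: (1+5)): (2+((1+5)*((b*z)+(a*0)))) -> (2+(6*((b*z)+(a*0))))
Apply DISTRIBUTE at R (target: (6*((b*z)+(a*0)))): (2+(6*((b*z)+(a*0)))) -> (2+((6*(b*z))+(6*(a*0))))
Apply SIMPLIFY at RRR (target: (a*0)): (2+((6*(b*z))+(6*(a*0)))) -> (2+((6*(b*z))+(6*0)))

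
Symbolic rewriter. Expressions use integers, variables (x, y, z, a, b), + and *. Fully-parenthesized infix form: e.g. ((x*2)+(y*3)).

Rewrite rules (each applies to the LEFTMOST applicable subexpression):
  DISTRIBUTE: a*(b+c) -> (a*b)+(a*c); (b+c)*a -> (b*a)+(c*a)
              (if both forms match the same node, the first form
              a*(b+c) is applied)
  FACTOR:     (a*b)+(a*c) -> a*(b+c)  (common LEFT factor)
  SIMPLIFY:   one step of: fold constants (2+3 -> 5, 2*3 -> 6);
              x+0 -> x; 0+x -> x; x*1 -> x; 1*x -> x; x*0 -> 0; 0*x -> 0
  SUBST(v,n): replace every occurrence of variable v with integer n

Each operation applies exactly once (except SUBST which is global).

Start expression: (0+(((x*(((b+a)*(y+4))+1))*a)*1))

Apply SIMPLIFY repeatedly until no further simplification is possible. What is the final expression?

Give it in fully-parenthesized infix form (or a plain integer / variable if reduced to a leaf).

Start: (0+(((x*(((b+a)*(y+4))+1))*a)*1))
Step 1: at root: (0+(((x*(((b+a)*(y+4))+1))*a)*1)) -> (((x*(((b+a)*(y+4))+1))*a)*1); overall: (0+(((x*(((b+a)*(y+4))+1))*a)*1)) -> (((x*(((b+a)*(y+4))+1))*a)*1)
Step 2: at root: (((x*(((b+a)*(y+4))+1))*a)*1) -> ((x*(((b+a)*(y+4))+1))*a); overall: (((x*(((b+a)*(y+4))+1))*a)*1) -> ((x*(((b+a)*(y+4))+1))*a)
Fixed point: ((x*(((b+a)*(y+4))+1))*a)

Answer: ((x*(((b+a)*(y+4))+1))*a)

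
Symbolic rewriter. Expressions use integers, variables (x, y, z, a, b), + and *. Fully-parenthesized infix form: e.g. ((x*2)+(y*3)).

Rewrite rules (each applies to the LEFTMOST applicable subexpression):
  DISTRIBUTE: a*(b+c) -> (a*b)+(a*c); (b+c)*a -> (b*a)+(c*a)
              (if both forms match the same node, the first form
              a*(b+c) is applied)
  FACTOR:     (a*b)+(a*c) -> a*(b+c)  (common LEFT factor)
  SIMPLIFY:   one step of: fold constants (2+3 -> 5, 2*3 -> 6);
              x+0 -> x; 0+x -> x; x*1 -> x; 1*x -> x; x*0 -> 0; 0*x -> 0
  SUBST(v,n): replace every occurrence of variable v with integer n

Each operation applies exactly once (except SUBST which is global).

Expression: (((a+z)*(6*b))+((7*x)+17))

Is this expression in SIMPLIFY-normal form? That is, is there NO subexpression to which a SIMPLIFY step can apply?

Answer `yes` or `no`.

Answer: yes

Derivation:
Expression: (((a+z)*(6*b))+((7*x)+17))
Scanning for simplifiable subexpressions (pre-order)...
  at root: (((a+z)*(6*b))+((7*x)+17)) (not simplifiable)
  at L: ((a+z)*(6*b)) (not simplifiable)
  at LL: (a+z) (not simplifiable)
  at LR: (6*b) (not simplifiable)
  at R: ((7*x)+17) (not simplifiable)
  at RL: (7*x) (not simplifiable)
Result: no simplifiable subexpression found -> normal form.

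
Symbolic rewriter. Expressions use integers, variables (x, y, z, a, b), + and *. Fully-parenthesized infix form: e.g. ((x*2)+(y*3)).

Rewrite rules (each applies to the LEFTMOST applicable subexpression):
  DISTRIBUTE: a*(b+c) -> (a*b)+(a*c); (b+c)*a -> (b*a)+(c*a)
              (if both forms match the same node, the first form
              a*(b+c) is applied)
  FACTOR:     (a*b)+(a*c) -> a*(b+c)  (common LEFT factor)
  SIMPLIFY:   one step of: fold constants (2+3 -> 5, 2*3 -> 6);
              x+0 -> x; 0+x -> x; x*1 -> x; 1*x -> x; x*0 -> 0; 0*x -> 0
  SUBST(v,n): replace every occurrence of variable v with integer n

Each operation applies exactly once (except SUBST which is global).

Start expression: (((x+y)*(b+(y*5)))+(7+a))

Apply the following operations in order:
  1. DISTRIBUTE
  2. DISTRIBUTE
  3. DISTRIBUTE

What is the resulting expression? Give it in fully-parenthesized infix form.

Answer: ((((x*b)+(y*b))+((x*(y*5))+(y*(y*5))))+(7+a))

Derivation:
Start: (((x+y)*(b+(y*5)))+(7+a))
Apply DISTRIBUTE at L (target: ((x+y)*(b+(y*5)))): (((x+y)*(b+(y*5)))+(7+a)) -> ((((x+y)*b)+((x+y)*(y*5)))+(7+a))
Apply DISTRIBUTE at LL (target: ((x+y)*b)): ((((x+y)*b)+((x+y)*(y*5)))+(7+a)) -> ((((x*b)+(y*b))+((x+y)*(y*5)))+(7+a))
Apply DISTRIBUTE at LR (target: ((x+y)*(y*5))): ((((x*b)+(y*b))+((x+y)*(y*5)))+(7+a)) -> ((((x*b)+(y*b))+((x*(y*5))+(y*(y*5))))+(7+a))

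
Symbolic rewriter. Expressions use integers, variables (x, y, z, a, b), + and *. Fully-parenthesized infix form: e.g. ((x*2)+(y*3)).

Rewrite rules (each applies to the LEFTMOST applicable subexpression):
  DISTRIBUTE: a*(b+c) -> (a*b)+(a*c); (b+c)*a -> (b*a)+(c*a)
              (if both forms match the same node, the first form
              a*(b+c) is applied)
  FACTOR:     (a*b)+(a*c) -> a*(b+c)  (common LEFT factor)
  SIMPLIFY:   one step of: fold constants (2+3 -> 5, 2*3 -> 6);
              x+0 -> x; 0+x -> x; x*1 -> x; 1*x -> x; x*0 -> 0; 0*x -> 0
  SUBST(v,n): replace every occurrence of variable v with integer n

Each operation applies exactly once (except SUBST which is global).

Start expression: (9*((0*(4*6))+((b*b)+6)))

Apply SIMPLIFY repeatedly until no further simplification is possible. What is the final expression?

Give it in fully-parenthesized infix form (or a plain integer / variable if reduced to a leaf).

Answer: (9*((b*b)+6))

Derivation:
Start: (9*((0*(4*6))+((b*b)+6)))
Step 1: at RL: (0*(4*6)) -> 0; overall: (9*((0*(4*6))+((b*b)+6))) -> (9*(0+((b*b)+6)))
Step 2: at R: (0+((b*b)+6)) -> ((b*b)+6); overall: (9*(0+((b*b)+6))) -> (9*((b*b)+6))
Fixed point: (9*((b*b)+6))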